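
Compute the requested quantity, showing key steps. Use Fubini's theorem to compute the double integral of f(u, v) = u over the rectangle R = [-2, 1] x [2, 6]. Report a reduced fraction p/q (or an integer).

f(u, v) is a tensor product of a function of u and a function of v, and both factors are bounded continuous (hence Lebesgue integrable) on the rectangle, so Fubini's theorem applies:
  integral_R f d(m x m) = (integral_a1^b1 u du) * (integral_a2^b2 1 dv).
Inner integral in u: integral_{-2}^{1} u du = (1^2 - (-2)^2)/2
  = -3/2.
Inner integral in v: integral_{2}^{6} 1 dv = (6^1 - 2^1)/1
  = 4.
Product: (-3/2) * (4) = -6.

-6


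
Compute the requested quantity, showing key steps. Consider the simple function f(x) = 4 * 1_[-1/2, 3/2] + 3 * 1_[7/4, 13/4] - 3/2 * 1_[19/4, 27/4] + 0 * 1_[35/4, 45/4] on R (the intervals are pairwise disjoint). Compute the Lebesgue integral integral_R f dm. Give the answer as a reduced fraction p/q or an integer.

For a simple function f = sum_i c_i * 1_{A_i} with disjoint A_i,
  integral f dm = sum_i c_i * m(A_i).
Lengths of the A_i:
  m(A_1) = 3/2 - (-1/2) = 2.
  m(A_2) = 13/4 - 7/4 = 3/2.
  m(A_3) = 27/4 - 19/4 = 2.
  m(A_4) = 45/4 - 35/4 = 5/2.
Contributions c_i * m(A_i):
  (4) * (2) = 8.
  (3) * (3/2) = 9/2.
  (-3/2) * (2) = -3.
  (0) * (5/2) = 0.
Total: 8 + 9/2 - 3 + 0 = 19/2.

19/2


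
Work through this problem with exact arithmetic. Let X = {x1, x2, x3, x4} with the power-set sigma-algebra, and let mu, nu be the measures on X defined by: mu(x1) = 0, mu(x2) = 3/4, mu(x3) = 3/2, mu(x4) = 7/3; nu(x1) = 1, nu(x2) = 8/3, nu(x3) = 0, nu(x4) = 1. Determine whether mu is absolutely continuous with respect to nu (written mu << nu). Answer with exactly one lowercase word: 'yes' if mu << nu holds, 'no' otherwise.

mu << nu means: every nu-null measurable set is also mu-null; equivalently, for every atom x, if nu({x}) = 0 then mu({x}) = 0.
Checking each atom:
  x1: nu = 1 > 0 -> no constraint.
  x2: nu = 8/3 > 0 -> no constraint.
  x3: nu = 0, mu = 3/2 > 0 -> violates mu << nu.
  x4: nu = 1 > 0 -> no constraint.
The atom(s) x3 violate the condition (nu = 0 but mu > 0). Therefore mu is NOT absolutely continuous w.r.t. nu.

no


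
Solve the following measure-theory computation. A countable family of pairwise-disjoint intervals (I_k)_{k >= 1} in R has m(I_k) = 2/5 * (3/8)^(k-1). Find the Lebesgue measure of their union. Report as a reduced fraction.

By countable additivity of the Lebesgue measure on pairwise disjoint measurable sets,
  m(union_{k >= 1} I_k) = sum_{k >= 1} m(I_k) = sum_{k >= 1} a * r^(k-1),
  with a = 2/5 and r = 3/8.
Since 0 < r = 3/8 < 1, the geometric series converges:
  sum_{k >= 1} a * r^(k-1) = a / (1 - r).
  = 2/5 / (1 - 3/8)
  = 2/5 / (5/8)
  = 16/25.

16/25


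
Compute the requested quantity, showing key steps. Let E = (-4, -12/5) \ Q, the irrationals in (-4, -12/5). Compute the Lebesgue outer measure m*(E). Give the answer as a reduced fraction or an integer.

The interval I = (-4, -12/5) has m(I) = -12/5 - (-4) = 8/5 (endpoints are measure-zero, so open/closed/half-open agree). Write I = (I cap Q) u (I \ Q). The rationals in I are countable, so m*(I cap Q) = 0 (cover each rational by intervals whose total length is arbitrarily small). By countable subadditivity m*(I) <= m*(I cap Q) + m*(I \ Q), hence m*(I \ Q) >= m(I) = 8/5. The reverse inequality m*(I \ Q) <= m*(I) = 8/5 is trivial since (I \ Q) is a subset of I. Therefore m*(I \ Q) = 8/5.

8/5


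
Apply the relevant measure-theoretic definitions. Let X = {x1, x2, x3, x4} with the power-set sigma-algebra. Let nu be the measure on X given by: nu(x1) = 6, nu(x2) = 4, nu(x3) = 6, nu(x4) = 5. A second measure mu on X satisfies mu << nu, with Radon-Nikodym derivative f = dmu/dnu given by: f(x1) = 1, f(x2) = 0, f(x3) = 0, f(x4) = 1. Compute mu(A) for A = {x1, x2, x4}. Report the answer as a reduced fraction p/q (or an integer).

By the defining property of the Radon-Nikodym derivative, for every measurable set A,
  mu(A) = integral_A f dnu.
Since nu is a discrete measure concentrated on the atoms of X, the integral over A reduces to the sum
  mu(A) = sum_{x in A} f(x) * nu({x}).
Computing each term:
  x1: f(x1) * nu(x1) = 1 * 6 = 6.
  x2: f(x2) * nu(x2) = 0 * 4 = 0.
  x4: f(x4) * nu(x4) = 1 * 5 = 5.
Summing: mu(A) = 6 + 0 + 5 = 11.

11


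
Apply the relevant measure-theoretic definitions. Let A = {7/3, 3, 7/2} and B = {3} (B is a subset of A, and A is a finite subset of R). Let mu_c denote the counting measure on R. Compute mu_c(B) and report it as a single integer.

Counting measure assigns mu_c(E) = |E| (number of elements) when E is finite.
B has 1 element(s), so mu_c(B) = 1.

1


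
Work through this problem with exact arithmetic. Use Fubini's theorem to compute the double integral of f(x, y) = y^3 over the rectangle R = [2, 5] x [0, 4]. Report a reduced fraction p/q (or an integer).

f(x, y) is a tensor product of a function of x and a function of y, and both factors are bounded continuous (hence Lebesgue integrable) on the rectangle, so Fubini's theorem applies:
  integral_R f d(m x m) = (integral_a1^b1 1 dx) * (integral_a2^b2 y^3 dy).
Inner integral in x: integral_{2}^{5} 1 dx = (5^1 - 2^1)/1
  = 3.
Inner integral in y: integral_{0}^{4} y^3 dy = (4^4 - 0^4)/4
  = 64.
Product: (3) * (64) = 192.

192


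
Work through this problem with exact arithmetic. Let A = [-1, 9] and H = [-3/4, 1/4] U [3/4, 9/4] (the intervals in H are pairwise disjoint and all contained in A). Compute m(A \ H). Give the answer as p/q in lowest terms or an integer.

The ambient interval has length m(A) = 9 - (-1) = 10.
Since the holes are disjoint and sit inside A, by finite additivity
  m(H) = sum_i (b_i - a_i), and m(A \ H) = m(A) - m(H).
Computing the hole measures:
  m(H_1) = 1/4 - (-3/4) = 1.
  m(H_2) = 9/4 - 3/4 = 3/2.
Summed: m(H) = 1 + 3/2 = 5/2.
So m(A \ H) = 10 - 5/2 = 15/2.

15/2


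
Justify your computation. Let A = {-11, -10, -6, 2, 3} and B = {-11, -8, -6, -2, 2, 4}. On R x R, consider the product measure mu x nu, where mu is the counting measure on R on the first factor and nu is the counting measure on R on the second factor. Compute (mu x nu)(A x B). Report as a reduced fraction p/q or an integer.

For a measurable rectangle A x B, the product measure satisfies
  (mu x nu)(A x B) = mu(A) * nu(B).
  mu(A) = 5.
  nu(B) = 6.
  (mu x nu)(A x B) = 5 * 6 = 30.

30


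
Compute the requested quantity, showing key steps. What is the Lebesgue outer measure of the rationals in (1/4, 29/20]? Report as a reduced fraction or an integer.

The set Q cap (1/4, 29/20] is countable (a subset of the countable set Q). Lebesgue outer measure of any countable set is 0: each singleton {q} has m*({q}) = 0, and by countable subadditivity m*(union_k {q_k}) <= sum_k m*({q_k}) = sum_k 0 = 0. The reverse inequality m*(E) >= 0 is automatic. So m*(Q cap (1/4, 29/20]) = 0.

0


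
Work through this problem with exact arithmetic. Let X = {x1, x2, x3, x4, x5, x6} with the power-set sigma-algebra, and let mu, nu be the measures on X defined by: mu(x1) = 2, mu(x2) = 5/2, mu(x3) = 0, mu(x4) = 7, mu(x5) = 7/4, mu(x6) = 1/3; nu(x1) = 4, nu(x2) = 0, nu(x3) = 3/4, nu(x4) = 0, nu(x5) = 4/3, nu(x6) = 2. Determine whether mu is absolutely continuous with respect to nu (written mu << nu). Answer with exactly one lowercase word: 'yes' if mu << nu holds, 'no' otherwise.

mu << nu means: every nu-null measurable set is also mu-null; equivalently, for every atom x, if nu({x}) = 0 then mu({x}) = 0.
Checking each atom:
  x1: nu = 4 > 0 -> no constraint.
  x2: nu = 0, mu = 5/2 > 0 -> violates mu << nu.
  x3: nu = 3/4 > 0 -> no constraint.
  x4: nu = 0, mu = 7 > 0 -> violates mu << nu.
  x5: nu = 4/3 > 0 -> no constraint.
  x6: nu = 2 > 0 -> no constraint.
The atom(s) x2, x4 violate the condition (nu = 0 but mu > 0). Therefore mu is NOT absolutely continuous w.r.t. nu.

no


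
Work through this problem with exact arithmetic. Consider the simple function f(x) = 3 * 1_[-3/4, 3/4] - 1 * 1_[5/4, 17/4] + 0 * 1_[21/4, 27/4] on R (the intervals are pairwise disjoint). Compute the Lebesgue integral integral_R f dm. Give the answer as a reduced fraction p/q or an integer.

For a simple function f = sum_i c_i * 1_{A_i} with disjoint A_i,
  integral f dm = sum_i c_i * m(A_i).
Lengths of the A_i:
  m(A_1) = 3/4 - (-3/4) = 3/2.
  m(A_2) = 17/4 - 5/4 = 3.
  m(A_3) = 27/4 - 21/4 = 3/2.
Contributions c_i * m(A_i):
  (3) * (3/2) = 9/2.
  (-1) * (3) = -3.
  (0) * (3/2) = 0.
Total: 9/2 - 3 + 0 = 3/2.

3/2


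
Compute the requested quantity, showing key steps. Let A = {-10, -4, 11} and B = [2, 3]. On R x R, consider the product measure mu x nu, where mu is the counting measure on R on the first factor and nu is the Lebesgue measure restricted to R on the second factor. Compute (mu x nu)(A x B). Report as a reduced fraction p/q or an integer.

For a measurable rectangle A x B, the product measure satisfies
  (mu x nu)(A x B) = mu(A) * nu(B).
  mu(A) = 3.
  nu(B) = 1.
  (mu x nu)(A x B) = 3 * 1 = 3.

3


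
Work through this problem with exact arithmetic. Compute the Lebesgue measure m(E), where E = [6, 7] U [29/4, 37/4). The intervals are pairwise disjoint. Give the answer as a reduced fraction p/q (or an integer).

For pairwise disjoint intervals, m(union_i I_i) = sum_i m(I_i),
and m is invariant under swapping open/closed endpoints (single points have measure 0).
So m(E) = sum_i (b_i - a_i).
  I_1 has length 7 - 6 = 1.
  I_2 has length 37/4 - 29/4 = 2.
Summing:
  m(E) = 1 + 2 = 3.

3


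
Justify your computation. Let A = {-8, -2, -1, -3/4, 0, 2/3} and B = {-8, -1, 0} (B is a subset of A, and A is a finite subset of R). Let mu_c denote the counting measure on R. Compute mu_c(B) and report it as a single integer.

Counting measure assigns mu_c(E) = |E| (number of elements) when E is finite.
B has 3 element(s), so mu_c(B) = 3.

3


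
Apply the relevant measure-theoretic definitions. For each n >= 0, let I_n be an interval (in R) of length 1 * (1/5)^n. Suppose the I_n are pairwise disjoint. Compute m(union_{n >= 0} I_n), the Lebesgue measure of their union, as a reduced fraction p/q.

By countable additivity of the Lebesgue measure on pairwise disjoint measurable sets,
  m(union_{n >= 0} I_n) = sum_{n >= 0} m(I_n) = sum_{n >= 0} a * r^n,
  with a = 1 and r = 1/5.
Since 0 < r = 1/5 < 1, the geometric series converges:
  sum_{n >= 0} a * r^n = a / (1 - r).
  = 1 / (1 - 1/5)
  = 1 / (4/5)
  = 5/4.

5/4


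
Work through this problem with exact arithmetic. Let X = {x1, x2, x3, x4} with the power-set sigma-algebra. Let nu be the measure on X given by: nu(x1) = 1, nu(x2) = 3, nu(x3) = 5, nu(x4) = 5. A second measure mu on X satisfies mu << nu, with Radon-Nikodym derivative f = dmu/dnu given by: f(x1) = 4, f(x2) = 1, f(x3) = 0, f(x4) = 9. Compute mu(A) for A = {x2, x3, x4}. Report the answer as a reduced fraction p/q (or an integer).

By the defining property of the Radon-Nikodym derivative, for every measurable set A,
  mu(A) = integral_A f dnu.
Since nu is a discrete measure concentrated on the atoms of X, the integral over A reduces to the sum
  mu(A) = sum_{x in A} f(x) * nu({x}).
Computing each term:
  x2: f(x2) * nu(x2) = 1 * 3 = 3.
  x3: f(x3) * nu(x3) = 0 * 5 = 0.
  x4: f(x4) * nu(x4) = 9 * 5 = 45.
Summing: mu(A) = 3 + 0 + 45 = 48.

48


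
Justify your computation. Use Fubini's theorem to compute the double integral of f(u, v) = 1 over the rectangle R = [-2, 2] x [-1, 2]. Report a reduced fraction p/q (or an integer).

f(u, v) is a tensor product of a function of u and a function of v, and both factors are bounded continuous (hence Lebesgue integrable) on the rectangle, so Fubini's theorem applies:
  integral_R f d(m x m) = (integral_a1^b1 1 du) * (integral_a2^b2 1 dv).
Inner integral in u: integral_{-2}^{2} 1 du = (2^1 - (-2)^1)/1
  = 4.
Inner integral in v: integral_{-1}^{2} 1 dv = (2^1 - (-1)^1)/1
  = 3.
Product: (4) * (3) = 12.

12


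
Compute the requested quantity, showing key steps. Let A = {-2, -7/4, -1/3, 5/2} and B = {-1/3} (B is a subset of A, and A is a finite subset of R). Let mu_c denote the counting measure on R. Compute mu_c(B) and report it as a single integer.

Counting measure assigns mu_c(E) = |E| (number of elements) when E is finite.
B has 1 element(s), so mu_c(B) = 1.

1


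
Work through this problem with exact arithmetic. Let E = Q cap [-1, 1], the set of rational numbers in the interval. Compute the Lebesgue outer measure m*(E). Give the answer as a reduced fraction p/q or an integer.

E = Q cap [-1, 1] is a subset of Q, which is countable. Enumerate Q = {q_1, q_2, ...}; for any eps > 0, cover q_k by the open interval (q_k - eps/2^(k+1), q_k + eps/2^(k+1)), of length eps/2^k. The total cover length is sum_{k>=1} eps/2^k = eps. Hence m*(E) <= m*(Q) <= eps for every eps > 0, and since outer measure is non-negative, m*(E) = 0.

0


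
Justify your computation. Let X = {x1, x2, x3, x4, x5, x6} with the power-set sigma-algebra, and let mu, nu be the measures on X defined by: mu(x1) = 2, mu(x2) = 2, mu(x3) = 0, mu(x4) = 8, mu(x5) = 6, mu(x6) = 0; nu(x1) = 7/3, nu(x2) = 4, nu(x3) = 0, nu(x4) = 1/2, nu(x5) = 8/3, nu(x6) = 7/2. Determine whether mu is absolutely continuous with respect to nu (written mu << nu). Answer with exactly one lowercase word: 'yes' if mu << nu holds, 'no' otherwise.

mu << nu means: every nu-null measurable set is also mu-null; equivalently, for every atom x, if nu({x}) = 0 then mu({x}) = 0.
Checking each atom:
  x1: nu = 7/3 > 0 -> no constraint.
  x2: nu = 4 > 0 -> no constraint.
  x3: nu = 0, mu = 0 -> consistent with mu << nu.
  x4: nu = 1/2 > 0 -> no constraint.
  x5: nu = 8/3 > 0 -> no constraint.
  x6: nu = 7/2 > 0 -> no constraint.
No atom violates the condition. Therefore mu << nu.

yes


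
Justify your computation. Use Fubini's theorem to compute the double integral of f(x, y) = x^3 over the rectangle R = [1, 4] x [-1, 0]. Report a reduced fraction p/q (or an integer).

f(x, y) is a tensor product of a function of x and a function of y, and both factors are bounded continuous (hence Lebesgue integrable) on the rectangle, so Fubini's theorem applies:
  integral_R f d(m x m) = (integral_a1^b1 x^3 dx) * (integral_a2^b2 1 dy).
Inner integral in x: integral_{1}^{4} x^3 dx = (4^4 - 1^4)/4
  = 255/4.
Inner integral in y: integral_{-1}^{0} 1 dy = (0^1 - (-1)^1)/1
  = 1.
Product: (255/4) * (1) = 255/4.

255/4


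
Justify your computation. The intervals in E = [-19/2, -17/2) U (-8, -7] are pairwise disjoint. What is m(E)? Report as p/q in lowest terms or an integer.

For pairwise disjoint intervals, m(union_i I_i) = sum_i m(I_i),
and m is invariant under swapping open/closed endpoints (single points have measure 0).
So m(E) = sum_i (b_i - a_i).
  I_1 has length -17/2 - (-19/2) = 1.
  I_2 has length -7 - (-8) = 1.
Summing:
  m(E) = 1 + 1 = 2.

2


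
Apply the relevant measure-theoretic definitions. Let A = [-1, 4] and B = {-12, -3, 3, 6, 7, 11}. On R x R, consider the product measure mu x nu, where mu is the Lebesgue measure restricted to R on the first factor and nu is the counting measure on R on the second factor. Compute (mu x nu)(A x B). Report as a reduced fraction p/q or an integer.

For a measurable rectangle A x B, the product measure satisfies
  (mu x nu)(A x B) = mu(A) * nu(B).
  mu(A) = 5.
  nu(B) = 6.
  (mu x nu)(A x B) = 5 * 6 = 30.

30


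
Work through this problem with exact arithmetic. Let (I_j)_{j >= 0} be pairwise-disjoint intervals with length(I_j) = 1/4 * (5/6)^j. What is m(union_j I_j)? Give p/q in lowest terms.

By countable additivity of the Lebesgue measure on pairwise disjoint measurable sets,
  m(union_{j >= 0} I_j) = sum_{j >= 0} m(I_j) = sum_{j >= 0} a * r^j,
  with a = 1/4 and r = 5/6.
Since 0 < r = 5/6 < 1, the geometric series converges:
  sum_{j >= 0} a * r^j = a / (1 - r).
  = 1/4 / (1 - 5/6)
  = 1/4 / (1/6)
  = 3/2.

3/2


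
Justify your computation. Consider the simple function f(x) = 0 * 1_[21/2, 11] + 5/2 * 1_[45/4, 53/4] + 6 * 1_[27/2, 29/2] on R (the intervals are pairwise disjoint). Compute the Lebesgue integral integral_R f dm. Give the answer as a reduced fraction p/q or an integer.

For a simple function f = sum_i c_i * 1_{A_i} with disjoint A_i,
  integral f dm = sum_i c_i * m(A_i).
Lengths of the A_i:
  m(A_1) = 11 - 21/2 = 1/2.
  m(A_2) = 53/4 - 45/4 = 2.
  m(A_3) = 29/2 - 27/2 = 1.
Contributions c_i * m(A_i):
  (0) * (1/2) = 0.
  (5/2) * (2) = 5.
  (6) * (1) = 6.
Total: 0 + 5 + 6 = 11.

11


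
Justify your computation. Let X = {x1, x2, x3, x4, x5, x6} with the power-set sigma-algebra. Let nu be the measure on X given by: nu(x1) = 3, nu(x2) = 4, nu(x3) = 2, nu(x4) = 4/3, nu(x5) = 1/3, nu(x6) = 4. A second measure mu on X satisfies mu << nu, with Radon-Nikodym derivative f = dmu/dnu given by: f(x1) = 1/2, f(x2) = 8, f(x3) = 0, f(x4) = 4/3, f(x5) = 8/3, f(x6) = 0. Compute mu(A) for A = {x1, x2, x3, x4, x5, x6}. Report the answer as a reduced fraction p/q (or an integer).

By the defining property of the Radon-Nikodym derivative, for every measurable set A,
  mu(A) = integral_A f dnu.
Since nu is a discrete measure concentrated on the atoms of X, the integral over A reduces to the sum
  mu(A) = sum_{x in A} f(x) * nu({x}).
Computing each term:
  x1: f(x1) * nu(x1) = 1/2 * 3 = 3/2.
  x2: f(x2) * nu(x2) = 8 * 4 = 32.
  x3: f(x3) * nu(x3) = 0 * 2 = 0.
  x4: f(x4) * nu(x4) = 4/3 * 4/3 = 16/9.
  x5: f(x5) * nu(x5) = 8/3 * 1/3 = 8/9.
  x6: f(x6) * nu(x6) = 0 * 4 = 0.
Summing: mu(A) = 3/2 + 32 + 0 + 16/9 + 8/9 + 0 = 217/6.

217/6


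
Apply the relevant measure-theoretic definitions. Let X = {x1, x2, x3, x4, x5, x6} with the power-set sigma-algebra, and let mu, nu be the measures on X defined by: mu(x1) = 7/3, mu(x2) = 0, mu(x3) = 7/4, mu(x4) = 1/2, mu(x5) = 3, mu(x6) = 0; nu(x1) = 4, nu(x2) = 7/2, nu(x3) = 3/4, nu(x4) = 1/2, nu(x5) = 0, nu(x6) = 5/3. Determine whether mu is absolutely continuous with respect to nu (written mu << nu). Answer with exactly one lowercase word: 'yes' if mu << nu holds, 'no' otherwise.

mu << nu means: every nu-null measurable set is also mu-null; equivalently, for every atom x, if nu({x}) = 0 then mu({x}) = 0.
Checking each atom:
  x1: nu = 4 > 0 -> no constraint.
  x2: nu = 7/2 > 0 -> no constraint.
  x3: nu = 3/4 > 0 -> no constraint.
  x4: nu = 1/2 > 0 -> no constraint.
  x5: nu = 0, mu = 3 > 0 -> violates mu << nu.
  x6: nu = 5/3 > 0 -> no constraint.
The atom(s) x5 violate the condition (nu = 0 but mu > 0). Therefore mu is NOT absolutely continuous w.r.t. nu.

no


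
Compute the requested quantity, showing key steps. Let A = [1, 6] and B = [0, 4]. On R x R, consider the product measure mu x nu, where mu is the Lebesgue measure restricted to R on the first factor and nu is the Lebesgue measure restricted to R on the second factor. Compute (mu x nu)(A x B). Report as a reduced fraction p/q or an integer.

For a measurable rectangle A x B, the product measure satisfies
  (mu x nu)(A x B) = mu(A) * nu(B).
  mu(A) = 5.
  nu(B) = 4.
  (mu x nu)(A x B) = 5 * 4 = 20.

20


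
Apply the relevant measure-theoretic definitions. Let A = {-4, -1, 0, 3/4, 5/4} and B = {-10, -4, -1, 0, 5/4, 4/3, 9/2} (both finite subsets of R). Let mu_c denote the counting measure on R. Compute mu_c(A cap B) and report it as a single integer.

Counting measure on a finite set equals cardinality. mu_c(A cap B) = |A cap B| (elements appearing in both).
Enumerating the elements of A that also lie in B gives 4 element(s).
So mu_c(A cap B) = 4.

4


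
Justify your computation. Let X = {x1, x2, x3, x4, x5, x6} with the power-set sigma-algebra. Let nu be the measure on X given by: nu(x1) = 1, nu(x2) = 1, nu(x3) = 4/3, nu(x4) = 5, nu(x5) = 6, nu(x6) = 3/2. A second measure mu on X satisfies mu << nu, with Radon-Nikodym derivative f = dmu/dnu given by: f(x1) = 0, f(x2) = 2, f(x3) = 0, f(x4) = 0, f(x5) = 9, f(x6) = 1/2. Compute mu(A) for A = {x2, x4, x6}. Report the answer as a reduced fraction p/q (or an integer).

By the defining property of the Radon-Nikodym derivative, for every measurable set A,
  mu(A) = integral_A f dnu.
Since nu is a discrete measure concentrated on the atoms of X, the integral over A reduces to the sum
  mu(A) = sum_{x in A} f(x) * nu({x}).
Computing each term:
  x2: f(x2) * nu(x2) = 2 * 1 = 2.
  x4: f(x4) * nu(x4) = 0 * 5 = 0.
  x6: f(x6) * nu(x6) = 1/2 * 3/2 = 3/4.
Summing: mu(A) = 2 + 0 + 3/4 = 11/4.

11/4


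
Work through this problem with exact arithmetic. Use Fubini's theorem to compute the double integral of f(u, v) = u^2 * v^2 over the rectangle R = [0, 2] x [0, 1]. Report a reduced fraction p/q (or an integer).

f(u, v) is a tensor product of a function of u and a function of v, and both factors are bounded continuous (hence Lebesgue integrable) on the rectangle, so Fubini's theorem applies:
  integral_R f d(m x m) = (integral_a1^b1 u^2 du) * (integral_a2^b2 v^2 dv).
Inner integral in u: integral_{0}^{2} u^2 du = (2^3 - 0^3)/3
  = 8/3.
Inner integral in v: integral_{0}^{1} v^2 dv = (1^3 - 0^3)/3
  = 1/3.
Product: (8/3) * (1/3) = 8/9.

8/9


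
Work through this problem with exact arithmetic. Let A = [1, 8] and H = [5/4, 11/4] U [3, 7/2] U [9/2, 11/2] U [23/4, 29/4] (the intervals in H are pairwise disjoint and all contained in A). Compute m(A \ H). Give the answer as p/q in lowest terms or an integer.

The ambient interval has length m(A) = 8 - 1 = 7.
Since the holes are disjoint and sit inside A, by finite additivity
  m(H) = sum_i (b_i - a_i), and m(A \ H) = m(A) - m(H).
Computing the hole measures:
  m(H_1) = 11/4 - 5/4 = 3/2.
  m(H_2) = 7/2 - 3 = 1/2.
  m(H_3) = 11/2 - 9/2 = 1.
  m(H_4) = 29/4 - 23/4 = 3/2.
Summed: m(H) = 3/2 + 1/2 + 1 + 3/2 = 9/2.
So m(A \ H) = 7 - 9/2 = 5/2.

5/2


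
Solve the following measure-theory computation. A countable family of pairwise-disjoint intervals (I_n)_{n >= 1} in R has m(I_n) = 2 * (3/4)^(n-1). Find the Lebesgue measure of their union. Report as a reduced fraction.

By countable additivity of the Lebesgue measure on pairwise disjoint measurable sets,
  m(union_{n >= 1} I_n) = sum_{n >= 1} m(I_n) = sum_{n >= 1} a * r^(n-1),
  with a = 2 and r = 3/4.
Since 0 < r = 3/4 < 1, the geometric series converges:
  sum_{n >= 1} a * r^(n-1) = a / (1 - r).
  = 2 / (1 - 3/4)
  = 2 / (1/4)
  = 8.

8


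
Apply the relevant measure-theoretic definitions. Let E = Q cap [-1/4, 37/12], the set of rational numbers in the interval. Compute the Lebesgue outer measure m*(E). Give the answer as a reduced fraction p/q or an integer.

The set Q cap [-1/4, 37/12] is countable (a subset of the countable set Q). Lebesgue outer measure of any countable set is 0: each singleton {q} has m*({q}) = 0, and by countable subadditivity m*(union_k {q_k}) <= sum_k m*({q_k}) = sum_k 0 = 0. The reverse inequality m*(E) >= 0 is automatic. So m*(Q cap [-1/4, 37/12]) = 0.

0


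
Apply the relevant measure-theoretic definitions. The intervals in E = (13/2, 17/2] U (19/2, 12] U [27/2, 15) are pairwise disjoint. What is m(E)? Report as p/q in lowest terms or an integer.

For pairwise disjoint intervals, m(union_i I_i) = sum_i m(I_i),
and m is invariant under swapping open/closed endpoints (single points have measure 0).
So m(E) = sum_i (b_i - a_i).
  I_1 has length 17/2 - 13/2 = 2.
  I_2 has length 12 - 19/2 = 5/2.
  I_3 has length 15 - 27/2 = 3/2.
Summing:
  m(E) = 2 + 5/2 + 3/2 = 6.

6


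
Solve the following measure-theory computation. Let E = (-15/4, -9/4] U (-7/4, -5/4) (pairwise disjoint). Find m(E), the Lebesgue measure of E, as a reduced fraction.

For pairwise disjoint intervals, m(union_i I_i) = sum_i m(I_i),
and m is invariant under swapping open/closed endpoints (single points have measure 0).
So m(E) = sum_i (b_i - a_i).
  I_1 has length -9/4 - (-15/4) = 3/2.
  I_2 has length -5/4 - (-7/4) = 1/2.
Summing:
  m(E) = 3/2 + 1/2 = 2.

2


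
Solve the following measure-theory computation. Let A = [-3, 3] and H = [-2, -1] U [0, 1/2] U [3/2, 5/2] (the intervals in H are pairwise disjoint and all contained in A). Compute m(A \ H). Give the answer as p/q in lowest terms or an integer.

The ambient interval has length m(A) = 3 - (-3) = 6.
Since the holes are disjoint and sit inside A, by finite additivity
  m(H) = sum_i (b_i - a_i), and m(A \ H) = m(A) - m(H).
Computing the hole measures:
  m(H_1) = -1 - (-2) = 1.
  m(H_2) = 1/2 - 0 = 1/2.
  m(H_3) = 5/2 - 3/2 = 1.
Summed: m(H) = 1 + 1/2 + 1 = 5/2.
So m(A \ H) = 6 - 5/2 = 7/2.

7/2


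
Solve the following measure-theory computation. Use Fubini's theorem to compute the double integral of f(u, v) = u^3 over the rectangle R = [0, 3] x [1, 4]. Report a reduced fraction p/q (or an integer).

f(u, v) is a tensor product of a function of u and a function of v, and both factors are bounded continuous (hence Lebesgue integrable) on the rectangle, so Fubini's theorem applies:
  integral_R f d(m x m) = (integral_a1^b1 u^3 du) * (integral_a2^b2 1 dv).
Inner integral in u: integral_{0}^{3} u^3 du = (3^4 - 0^4)/4
  = 81/4.
Inner integral in v: integral_{1}^{4} 1 dv = (4^1 - 1^1)/1
  = 3.
Product: (81/4) * (3) = 243/4.

243/4


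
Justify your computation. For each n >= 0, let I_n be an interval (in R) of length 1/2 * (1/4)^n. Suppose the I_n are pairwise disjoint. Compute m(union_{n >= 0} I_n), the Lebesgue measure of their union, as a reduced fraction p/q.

By countable additivity of the Lebesgue measure on pairwise disjoint measurable sets,
  m(union_{n >= 0} I_n) = sum_{n >= 0} m(I_n) = sum_{n >= 0} a * r^n,
  with a = 1/2 and r = 1/4.
Since 0 < r = 1/4 < 1, the geometric series converges:
  sum_{n >= 0} a * r^n = a / (1 - r).
  = 1/2 / (1 - 1/4)
  = 1/2 / (3/4)
  = 2/3.

2/3


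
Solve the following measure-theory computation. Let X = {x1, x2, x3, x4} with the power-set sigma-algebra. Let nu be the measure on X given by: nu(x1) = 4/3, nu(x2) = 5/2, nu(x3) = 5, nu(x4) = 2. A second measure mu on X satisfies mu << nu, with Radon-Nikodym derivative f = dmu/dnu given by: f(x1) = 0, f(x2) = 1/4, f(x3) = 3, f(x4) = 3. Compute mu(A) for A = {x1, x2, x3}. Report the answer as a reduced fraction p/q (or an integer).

By the defining property of the Radon-Nikodym derivative, for every measurable set A,
  mu(A) = integral_A f dnu.
Since nu is a discrete measure concentrated on the atoms of X, the integral over A reduces to the sum
  mu(A) = sum_{x in A} f(x) * nu({x}).
Computing each term:
  x1: f(x1) * nu(x1) = 0 * 4/3 = 0.
  x2: f(x2) * nu(x2) = 1/4 * 5/2 = 5/8.
  x3: f(x3) * nu(x3) = 3 * 5 = 15.
Summing: mu(A) = 0 + 5/8 + 15 = 125/8.

125/8


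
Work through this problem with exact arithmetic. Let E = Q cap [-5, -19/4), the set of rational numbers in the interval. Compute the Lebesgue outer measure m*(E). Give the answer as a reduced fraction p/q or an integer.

The set Q cap [-5, -19/4) is countable (a subset of the countable set Q). Lebesgue outer measure of any countable set is 0: each singleton {q} has m*({q}) = 0, and by countable subadditivity m*(union_k {q_k}) <= sum_k m*({q_k}) = sum_k 0 = 0. The reverse inequality m*(E) >= 0 is automatic. So m*(Q cap [-5, -19/4)) = 0.

0


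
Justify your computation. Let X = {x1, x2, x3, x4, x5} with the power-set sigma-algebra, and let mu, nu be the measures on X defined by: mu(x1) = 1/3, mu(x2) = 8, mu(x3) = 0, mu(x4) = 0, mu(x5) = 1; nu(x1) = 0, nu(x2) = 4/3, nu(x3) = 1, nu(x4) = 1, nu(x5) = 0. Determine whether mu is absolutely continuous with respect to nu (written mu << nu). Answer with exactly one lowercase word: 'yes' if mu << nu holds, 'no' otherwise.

mu << nu means: every nu-null measurable set is also mu-null; equivalently, for every atom x, if nu({x}) = 0 then mu({x}) = 0.
Checking each atom:
  x1: nu = 0, mu = 1/3 > 0 -> violates mu << nu.
  x2: nu = 4/3 > 0 -> no constraint.
  x3: nu = 1 > 0 -> no constraint.
  x4: nu = 1 > 0 -> no constraint.
  x5: nu = 0, mu = 1 > 0 -> violates mu << nu.
The atom(s) x1, x5 violate the condition (nu = 0 but mu > 0). Therefore mu is NOT absolutely continuous w.r.t. nu.

no


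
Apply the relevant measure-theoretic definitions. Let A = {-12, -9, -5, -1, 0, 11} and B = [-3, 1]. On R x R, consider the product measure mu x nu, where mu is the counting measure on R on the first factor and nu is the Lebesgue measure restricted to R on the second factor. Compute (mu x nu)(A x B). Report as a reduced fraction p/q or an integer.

For a measurable rectangle A x B, the product measure satisfies
  (mu x nu)(A x B) = mu(A) * nu(B).
  mu(A) = 6.
  nu(B) = 4.
  (mu x nu)(A x B) = 6 * 4 = 24.

24


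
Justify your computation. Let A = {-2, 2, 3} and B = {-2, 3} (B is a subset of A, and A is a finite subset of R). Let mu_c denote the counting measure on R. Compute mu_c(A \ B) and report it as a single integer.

Counting measure assigns mu_c(E) = |E| (number of elements) when E is finite. For B subset A, A \ B is the set of elements of A not in B, so |A \ B| = |A| - |B|.
|A| = 3, |B| = 2, so mu_c(A \ B) = 3 - 2 = 1.

1


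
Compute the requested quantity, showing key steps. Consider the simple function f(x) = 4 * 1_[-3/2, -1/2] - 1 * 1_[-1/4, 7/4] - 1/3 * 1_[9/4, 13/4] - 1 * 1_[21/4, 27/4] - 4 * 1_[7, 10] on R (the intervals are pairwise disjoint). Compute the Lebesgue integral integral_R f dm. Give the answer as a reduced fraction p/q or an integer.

For a simple function f = sum_i c_i * 1_{A_i} with disjoint A_i,
  integral f dm = sum_i c_i * m(A_i).
Lengths of the A_i:
  m(A_1) = -1/2 - (-3/2) = 1.
  m(A_2) = 7/4 - (-1/4) = 2.
  m(A_3) = 13/4 - 9/4 = 1.
  m(A_4) = 27/4 - 21/4 = 3/2.
  m(A_5) = 10 - 7 = 3.
Contributions c_i * m(A_i):
  (4) * (1) = 4.
  (-1) * (2) = -2.
  (-1/3) * (1) = -1/3.
  (-1) * (3/2) = -3/2.
  (-4) * (3) = -12.
Total: 4 - 2 - 1/3 - 3/2 - 12 = -71/6.

-71/6


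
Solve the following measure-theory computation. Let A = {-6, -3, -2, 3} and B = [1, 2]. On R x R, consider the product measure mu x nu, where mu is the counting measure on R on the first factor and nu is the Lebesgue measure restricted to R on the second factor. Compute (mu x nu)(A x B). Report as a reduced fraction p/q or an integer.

For a measurable rectangle A x B, the product measure satisfies
  (mu x nu)(A x B) = mu(A) * nu(B).
  mu(A) = 4.
  nu(B) = 1.
  (mu x nu)(A x B) = 4 * 1 = 4.

4


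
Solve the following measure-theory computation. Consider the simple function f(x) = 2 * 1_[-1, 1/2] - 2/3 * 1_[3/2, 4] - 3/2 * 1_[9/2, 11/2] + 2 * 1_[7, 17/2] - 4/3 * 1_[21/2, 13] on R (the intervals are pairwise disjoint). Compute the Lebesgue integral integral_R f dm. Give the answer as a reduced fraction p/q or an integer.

For a simple function f = sum_i c_i * 1_{A_i} with disjoint A_i,
  integral f dm = sum_i c_i * m(A_i).
Lengths of the A_i:
  m(A_1) = 1/2 - (-1) = 3/2.
  m(A_2) = 4 - 3/2 = 5/2.
  m(A_3) = 11/2 - 9/2 = 1.
  m(A_4) = 17/2 - 7 = 3/2.
  m(A_5) = 13 - 21/2 = 5/2.
Contributions c_i * m(A_i):
  (2) * (3/2) = 3.
  (-2/3) * (5/2) = -5/3.
  (-3/2) * (1) = -3/2.
  (2) * (3/2) = 3.
  (-4/3) * (5/2) = -10/3.
Total: 3 - 5/3 - 3/2 + 3 - 10/3 = -1/2.

-1/2


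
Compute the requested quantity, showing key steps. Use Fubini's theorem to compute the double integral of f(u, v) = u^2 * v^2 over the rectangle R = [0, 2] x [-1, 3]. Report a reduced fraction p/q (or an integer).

f(u, v) is a tensor product of a function of u and a function of v, and both factors are bounded continuous (hence Lebesgue integrable) on the rectangle, so Fubini's theorem applies:
  integral_R f d(m x m) = (integral_a1^b1 u^2 du) * (integral_a2^b2 v^2 dv).
Inner integral in u: integral_{0}^{2} u^2 du = (2^3 - 0^3)/3
  = 8/3.
Inner integral in v: integral_{-1}^{3} v^2 dv = (3^3 - (-1)^3)/3
  = 28/3.
Product: (8/3) * (28/3) = 224/9.

224/9


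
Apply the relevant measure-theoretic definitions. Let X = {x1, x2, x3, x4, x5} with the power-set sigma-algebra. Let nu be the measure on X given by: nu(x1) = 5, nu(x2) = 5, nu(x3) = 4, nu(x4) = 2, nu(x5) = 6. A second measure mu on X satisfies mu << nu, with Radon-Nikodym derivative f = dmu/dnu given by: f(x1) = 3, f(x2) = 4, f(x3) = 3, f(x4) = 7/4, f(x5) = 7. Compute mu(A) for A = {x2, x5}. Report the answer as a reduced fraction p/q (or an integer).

By the defining property of the Radon-Nikodym derivative, for every measurable set A,
  mu(A) = integral_A f dnu.
Since nu is a discrete measure concentrated on the atoms of X, the integral over A reduces to the sum
  mu(A) = sum_{x in A} f(x) * nu({x}).
Computing each term:
  x2: f(x2) * nu(x2) = 4 * 5 = 20.
  x5: f(x5) * nu(x5) = 7 * 6 = 42.
Summing: mu(A) = 20 + 42 = 62.

62


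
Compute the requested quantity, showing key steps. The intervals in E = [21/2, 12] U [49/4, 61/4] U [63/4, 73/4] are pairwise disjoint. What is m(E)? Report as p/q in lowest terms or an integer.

For pairwise disjoint intervals, m(union_i I_i) = sum_i m(I_i),
and m is invariant under swapping open/closed endpoints (single points have measure 0).
So m(E) = sum_i (b_i - a_i).
  I_1 has length 12 - 21/2 = 3/2.
  I_2 has length 61/4 - 49/4 = 3.
  I_3 has length 73/4 - 63/4 = 5/2.
Summing:
  m(E) = 3/2 + 3 + 5/2 = 7.

7


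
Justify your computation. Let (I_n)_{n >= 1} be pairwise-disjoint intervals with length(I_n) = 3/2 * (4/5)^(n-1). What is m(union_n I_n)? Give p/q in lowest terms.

By countable additivity of the Lebesgue measure on pairwise disjoint measurable sets,
  m(union_{n >= 1} I_n) = sum_{n >= 1} m(I_n) = sum_{n >= 1} a * r^(n-1),
  with a = 3/2 and r = 4/5.
Since 0 < r = 4/5 < 1, the geometric series converges:
  sum_{n >= 1} a * r^(n-1) = a / (1 - r).
  = 3/2 / (1 - 4/5)
  = 3/2 / (1/5)
  = 15/2.

15/2


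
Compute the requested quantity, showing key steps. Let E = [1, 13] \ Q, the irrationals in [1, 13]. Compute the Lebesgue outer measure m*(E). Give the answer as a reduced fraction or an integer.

The interval I = [1, 13] has m(I) = 13 - 1 = 12 (endpoints are measure-zero, so open/closed/half-open agree). Write I = (I cap Q) u (I \ Q). The rationals in I are countable, so m*(I cap Q) = 0 (cover each rational by intervals whose total length is arbitrarily small). By countable subadditivity m*(I) <= m*(I cap Q) + m*(I \ Q), hence m*(I \ Q) >= m(I) = 12. The reverse inequality m*(I \ Q) <= m*(I) = 12 is trivial since (I \ Q) is a subset of I. Therefore m*(I \ Q) = 12.

12


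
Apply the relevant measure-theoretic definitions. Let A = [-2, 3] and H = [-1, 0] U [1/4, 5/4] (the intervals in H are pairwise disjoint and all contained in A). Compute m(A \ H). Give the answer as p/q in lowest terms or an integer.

The ambient interval has length m(A) = 3 - (-2) = 5.
Since the holes are disjoint and sit inside A, by finite additivity
  m(H) = sum_i (b_i - a_i), and m(A \ H) = m(A) - m(H).
Computing the hole measures:
  m(H_1) = 0 - (-1) = 1.
  m(H_2) = 5/4 - 1/4 = 1.
Summed: m(H) = 1 + 1 = 2.
So m(A \ H) = 5 - 2 = 3.

3


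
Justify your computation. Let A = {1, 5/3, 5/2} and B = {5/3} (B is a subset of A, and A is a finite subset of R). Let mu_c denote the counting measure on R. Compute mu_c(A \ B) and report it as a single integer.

Counting measure assigns mu_c(E) = |E| (number of elements) when E is finite. For B subset A, A \ B is the set of elements of A not in B, so |A \ B| = |A| - |B|.
|A| = 3, |B| = 1, so mu_c(A \ B) = 3 - 1 = 2.

2


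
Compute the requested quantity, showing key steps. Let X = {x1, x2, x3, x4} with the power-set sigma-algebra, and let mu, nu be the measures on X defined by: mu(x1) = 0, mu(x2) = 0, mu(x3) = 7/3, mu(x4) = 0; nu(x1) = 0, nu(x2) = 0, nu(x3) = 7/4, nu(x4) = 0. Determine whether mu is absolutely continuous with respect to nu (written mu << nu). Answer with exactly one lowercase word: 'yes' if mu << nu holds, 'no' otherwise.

mu << nu means: every nu-null measurable set is also mu-null; equivalently, for every atom x, if nu({x}) = 0 then mu({x}) = 0.
Checking each atom:
  x1: nu = 0, mu = 0 -> consistent with mu << nu.
  x2: nu = 0, mu = 0 -> consistent with mu << nu.
  x3: nu = 7/4 > 0 -> no constraint.
  x4: nu = 0, mu = 0 -> consistent with mu << nu.
No atom violates the condition. Therefore mu << nu.

yes


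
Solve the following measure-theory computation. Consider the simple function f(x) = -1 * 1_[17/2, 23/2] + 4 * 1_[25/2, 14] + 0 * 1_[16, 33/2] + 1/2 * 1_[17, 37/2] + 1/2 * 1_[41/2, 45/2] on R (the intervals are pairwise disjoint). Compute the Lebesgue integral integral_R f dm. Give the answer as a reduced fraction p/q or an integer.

For a simple function f = sum_i c_i * 1_{A_i} with disjoint A_i,
  integral f dm = sum_i c_i * m(A_i).
Lengths of the A_i:
  m(A_1) = 23/2 - 17/2 = 3.
  m(A_2) = 14 - 25/2 = 3/2.
  m(A_3) = 33/2 - 16 = 1/2.
  m(A_4) = 37/2 - 17 = 3/2.
  m(A_5) = 45/2 - 41/2 = 2.
Contributions c_i * m(A_i):
  (-1) * (3) = -3.
  (4) * (3/2) = 6.
  (0) * (1/2) = 0.
  (1/2) * (3/2) = 3/4.
  (1/2) * (2) = 1.
Total: -3 + 6 + 0 + 3/4 + 1 = 19/4.

19/4


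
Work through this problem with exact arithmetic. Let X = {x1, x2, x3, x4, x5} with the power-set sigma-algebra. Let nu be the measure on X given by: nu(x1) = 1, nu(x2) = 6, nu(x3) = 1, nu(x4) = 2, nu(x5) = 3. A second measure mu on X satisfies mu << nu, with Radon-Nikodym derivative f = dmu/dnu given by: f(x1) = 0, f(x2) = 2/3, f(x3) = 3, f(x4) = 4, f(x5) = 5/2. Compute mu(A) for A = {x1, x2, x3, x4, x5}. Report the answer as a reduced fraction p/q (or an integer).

By the defining property of the Radon-Nikodym derivative, for every measurable set A,
  mu(A) = integral_A f dnu.
Since nu is a discrete measure concentrated on the atoms of X, the integral over A reduces to the sum
  mu(A) = sum_{x in A} f(x) * nu({x}).
Computing each term:
  x1: f(x1) * nu(x1) = 0 * 1 = 0.
  x2: f(x2) * nu(x2) = 2/3 * 6 = 4.
  x3: f(x3) * nu(x3) = 3 * 1 = 3.
  x4: f(x4) * nu(x4) = 4 * 2 = 8.
  x5: f(x5) * nu(x5) = 5/2 * 3 = 15/2.
Summing: mu(A) = 0 + 4 + 3 + 8 + 15/2 = 45/2.

45/2


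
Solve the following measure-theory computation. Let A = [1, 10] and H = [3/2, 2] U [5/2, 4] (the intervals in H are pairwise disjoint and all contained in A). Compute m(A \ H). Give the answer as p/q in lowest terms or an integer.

The ambient interval has length m(A) = 10 - 1 = 9.
Since the holes are disjoint and sit inside A, by finite additivity
  m(H) = sum_i (b_i - a_i), and m(A \ H) = m(A) - m(H).
Computing the hole measures:
  m(H_1) = 2 - 3/2 = 1/2.
  m(H_2) = 4 - 5/2 = 3/2.
Summed: m(H) = 1/2 + 3/2 = 2.
So m(A \ H) = 9 - 2 = 7.

7


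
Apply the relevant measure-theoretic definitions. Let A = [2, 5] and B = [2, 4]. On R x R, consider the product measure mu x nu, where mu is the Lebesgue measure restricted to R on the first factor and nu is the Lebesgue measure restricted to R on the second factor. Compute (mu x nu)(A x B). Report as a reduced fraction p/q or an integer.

For a measurable rectangle A x B, the product measure satisfies
  (mu x nu)(A x B) = mu(A) * nu(B).
  mu(A) = 3.
  nu(B) = 2.
  (mu x nu)(A x B) = 3 * 2 = 6.

6


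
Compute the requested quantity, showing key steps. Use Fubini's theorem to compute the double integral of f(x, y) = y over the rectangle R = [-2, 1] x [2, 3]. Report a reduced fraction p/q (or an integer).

f(x, y) is a tensor product of a function of x and a function of y, and both factors are bounded continuous (hence Lebesgue integrable) on the rectangle, so Fubini's theorem applies:
  integral_R f d(m x m) = (integral_a1^b1 1 dx) * (integral_a2^b2 y dy).
Inner integral in x: integral_{-2}^{1} 1 dx = (1^1 - (-2)^1)/1
  = 3.
Inner integral in y: integral_{2}^{3} y dy = (3^2 - 2^2)/2
  = 5/2.
Product: (3) * (5/2) = 15/2.

15/2


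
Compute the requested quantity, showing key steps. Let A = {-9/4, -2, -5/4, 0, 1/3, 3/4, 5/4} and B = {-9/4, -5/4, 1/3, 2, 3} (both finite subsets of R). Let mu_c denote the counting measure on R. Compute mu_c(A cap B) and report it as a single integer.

Counting measure on a finite set equals cardinality. mu_c(A cap B) = |A cap B| (elements appearing in both).
Enumerating the elements of A that also lie in B gives 3 element(s).
So mu_c(A cap B) = 3.

3


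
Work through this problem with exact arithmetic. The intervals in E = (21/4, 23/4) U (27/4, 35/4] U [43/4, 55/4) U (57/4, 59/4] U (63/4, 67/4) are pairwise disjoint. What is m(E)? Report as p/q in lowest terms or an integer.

For pairwise disjoint intervals, m(union_i I_i) = sum_i m(I_i),
and m is invariant under swapping open/closed endpoints (single points have measure 0).
So m(E) = sum_i (b_i - a_i).
  I_1 has length 23/4 - 21/4 = 1/2.
  I_2 has length 35/4 - 27/4 = 2.
  I_3 has length 55/4 - 43/4 = 3.
  I_4 has length 59/4 - 57/4 = 1/2.
  I_5 has length 67/4 - 63/4 = 1.
Summing:
  m(E) = 1/2 + 2 + 3 + 1/2 + 1 = 7.

7
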